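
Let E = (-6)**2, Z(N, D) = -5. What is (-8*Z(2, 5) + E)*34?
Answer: 2584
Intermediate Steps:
E = 36
(-8*Z(2, 5) + E)*34 = (-8*(-5) + 36)*34 = (40 + 36)*34 = 76*34 = 2584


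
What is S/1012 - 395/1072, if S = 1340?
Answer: 259185/271216 ≈ 0.95564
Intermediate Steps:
S/1012 - 395/1072 = 1340/1012 - 395/1072 = 1340*(1/1012) - 395*1/1072 = 335/253 - 395/1072 = 259185/271216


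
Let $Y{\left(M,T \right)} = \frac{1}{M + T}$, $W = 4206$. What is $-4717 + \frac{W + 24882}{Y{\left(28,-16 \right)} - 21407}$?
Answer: $- \frac{1212066167}{256883} \approx -4718.4$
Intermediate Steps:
$-4717 + \frac{W + 24882}{Y{\left(28,-16 \right)} - 21407} = -4717 + \frac{4206 + 24882}{\frac{1}{28 - 16} - 21407} = -4717 + \frac{29088}{\frac{1}{12} - 21407} = -4717 + \frac{29088}{- \frac{256883}{12}} = -4717 + 29088 \left(- \frac{12}{256883}\right) = -4717 - \frac{349056}{256883} = - \frac{1212066167}{256883}$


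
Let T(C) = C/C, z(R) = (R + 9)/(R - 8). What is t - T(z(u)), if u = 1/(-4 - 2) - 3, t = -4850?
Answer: -4851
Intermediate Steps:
u = -19/6 (u = 1/(-6) - 3 = -⅙ - 3 = -19/6 ≈ -3.1667)
z(R) = (9 + R)/(-8 + R)
T(C) = 1
t - T(z(u)) = -4850 - 1*1 = -4850 - 1 = -4851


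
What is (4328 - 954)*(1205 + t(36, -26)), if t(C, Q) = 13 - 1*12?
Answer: 4069044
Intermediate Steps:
t(C, Q) = 1 (t(C, Q) = 13 - 12 = 1)
(4328 - 954)*(1205 + t(36, -26)) = (4328 - 954)*(1205 + 1) = 3374*1206 = 4069044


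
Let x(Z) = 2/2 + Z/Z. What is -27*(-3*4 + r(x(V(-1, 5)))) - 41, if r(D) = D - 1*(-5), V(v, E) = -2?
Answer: 94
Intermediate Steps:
x(Z) = 2 (x(Z) = 2*(1/2) + 1 = 1 + 1 = 2)
r(D) = 5 + D (r(D) = D + 5 = 5 + D)
-27*(-3*4 + r(x(V(-1, 5)))) - 41 = -27*(-3*4 + (5 + 2)) - 41 = -27*(-12 + 7) - 41 = -27*(-5) - 41 = 135 - 41 = 94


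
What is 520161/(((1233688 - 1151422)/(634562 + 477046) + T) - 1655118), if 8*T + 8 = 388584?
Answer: -96369188148/297641550617 ≈ -0.32378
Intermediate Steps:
T = 48572 (T = -1 + (1/8)*388584 = -1 + 48573 = 48572)
520161/(((1233688 - 1151422)/(634562 + 477046) + T) - 1655118) = 520161/(((1233688 - 1151422)/(634562 + 477046) + 48572) - 1655118) = 520161/((82266/1111608 + 48572) - 1655118) = 520161/((82266*(1/1111608) + 48572) - 1655118) = 520161/((13711/185268 + 48572) - 1655118) = 520161/(8998851007/185268 - 1655118) = 520161/(-297641550617/185268) = 520161*(-185268/297641550617) = -96369188148/297641550617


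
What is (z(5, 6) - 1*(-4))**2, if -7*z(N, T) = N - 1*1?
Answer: 576/49 ≈ 11.755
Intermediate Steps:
z(N, T) = 1/7 - N/7 (z(N, T) = -(N - 1*1)/7 = -(N - 1)/7 = -(-1 + N)/7 = 1/7 - N/7)
(z(5, 6) - 1*(-4))**2 = ((1/7 - 1/7*5) - 1*(-4))**2 = ((1/7 - 5/7) + 4)**2 = (-4/7 + 4)**2 = (24/7)**2 = 576/49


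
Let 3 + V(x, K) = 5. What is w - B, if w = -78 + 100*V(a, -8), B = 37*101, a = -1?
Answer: -3615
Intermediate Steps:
V(x, K) = 2 (V(x, K) = -3 + 5 = 2)
B = 3737
w = 122 (w = -78 + 100*2 = -78 + 200 = 122)
w - B = 122 - 1*3737 = 122 - 3737 = -3615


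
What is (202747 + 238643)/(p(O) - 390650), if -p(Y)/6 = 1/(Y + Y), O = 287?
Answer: -126678930/112116553 ≈ -1.1299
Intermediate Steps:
p(Y) = -3/Y (p(Y) = -6/(Y + Y) = -6*1/(2*Y) = -3/Y)
(202747 + 238643)/(p(O) - 390650) = (202747 + 238643)/(-3/287 - 390650) = 441390/(-3*1/287 - 390650) = 441390/(-3/287 - 390650) = 441390/(-112116553/287) = 441390*(-287/112116553) = -126678930/112116553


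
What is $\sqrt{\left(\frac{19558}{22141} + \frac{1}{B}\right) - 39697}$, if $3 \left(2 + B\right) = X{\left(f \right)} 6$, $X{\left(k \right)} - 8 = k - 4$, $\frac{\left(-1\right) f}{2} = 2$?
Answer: $\frac{i \sqrt{1588590161822}}{6326} \approx 199.24 i$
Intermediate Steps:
$f = -4$ ($f = \left(-2\right) 2 = -4$)
$X{\left(k \right)} = 4 + k$ ($X{\left(k \right)} = 8 + \left(k - 4\right) = 8 + \left(-4 + k\right) = 4 + k$)
$B = -2$ ($B = -2 + \frac{\left(4 - 4\right) 6}{3} = -2 + \frac{0 \cdot 6}{3} = -2 + \frac{1}{3} \cdot 0 = -2 + 0 = -2$)
$\sqrt{\left(\frac{19558}{22141} + \frac{1}{B}\right) - 39697} = \sqrt{\left(\frac{19558}{22141} + \frac{1}{-2}\right) - 39697} = \sqrt{\left(19558 \cdot \frac{1}{22141} - \frac{1}{2}\right) - 39697} = \sqrt{\left(\frac{2794}{3163} - \frac{1}{2}\right) - 39697} = \sqrt{\frac{2425}{6326} - 39697} = \sqrt{- \frac{251120797}{6326}} = \frac{i \sqrt{1588590161822}}{6326}$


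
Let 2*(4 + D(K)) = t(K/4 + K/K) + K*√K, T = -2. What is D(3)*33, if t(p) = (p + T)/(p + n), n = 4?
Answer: -6105/46 + 99*√3/2 ≈ -46.981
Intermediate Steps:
t(p) = (-2 + p)/(4 + p) (t(p) = (p - 2)/(p + 4) = (-2 + p)/(4 + p))
D(K) = -4 + K^(3/2)/2 + (-1 + K/4)/(2*(5 + K/4)) (D(K) = -4 + ((-2 + (K/4 + K/K))/(4 + (K/4 + K/K)) + K*√K)/2 = -4 + ((-2 + (K*(¼) + 1))/(4 + (K*(¼) + 1)) + K^(3/2))/2 = -4 + ((-2 + (K/4 + 1))/(4 + (K/4 + 1)) + K^(3/2))/2 = -4 + ((-2 + (1 + K/4))/(4 + (1 + K/4)) + K^(3/2))/2 = -4 + ((-1 + K/4)/(5 + K/4) + K^(3/2))/2 = -4 + (K^(3/2) + (-1 + K/4)/(5 + K/4))/2 = -4 + (K^(3/2)/2 + (-1 + K/4)/(2*(5 + K/4))) = -4 + K^(3/2)/2 + (-1 + K/4)/(2*(5 + K/4)))
D(3)*33 = ((-4 + 3 + (-8 + 3^(3/2))*(20 + 3))/(2*(20 + 3)))*33 = ((½)*(-4 + 3 + (-8 + 3*√3)*23)/23)*33 = ((½)*(1/23)*(-4 + 3 + (-184 + 69*√3)))*33 = ((½)*(1/23)*(-185 + 69*√3))*33 = (-185/46 + 3*√3/2)*33 = -6105/46 + 99*√3/2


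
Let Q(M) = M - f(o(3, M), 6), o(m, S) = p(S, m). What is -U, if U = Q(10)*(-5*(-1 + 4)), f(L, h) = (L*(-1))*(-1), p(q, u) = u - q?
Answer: 255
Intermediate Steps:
o(m, S) = m - S
f(L, h) = L (f(L, h) = -L*(-1) = L)
Q(M) = -3 + 2*M (Q(M) = M - (3 - M) = M + (-3 + M) = -3 + 2*M)
U = -255 (U = (-3 + 2*10)*(-5*(-1 + 4)) = (-3 + 20)*(-5*3) = 17*(-15) = -255)
-U = -1*(-255) = 255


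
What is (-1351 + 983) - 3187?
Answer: -3555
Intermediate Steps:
(-1351 + 983) - 3187 = -368 - 3187 = -3555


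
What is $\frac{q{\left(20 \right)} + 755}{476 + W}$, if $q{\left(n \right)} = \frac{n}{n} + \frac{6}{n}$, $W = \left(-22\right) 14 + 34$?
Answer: $\frac{7563}{2020} \approx 3.7441$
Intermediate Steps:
$W = -274$ ($W = -308 + 34 = -274$)
$q{\left(n \right)} = 1 + \frac{6}{n}$
$\frac{q{\left(20 \right)} + 755}{476 + W} = \frac{\frac{6 + 20}{20} + 755}{476 - 274} = \frac{\frac{1}{20} \cdot 26 + 755}{202} = \left(\frac{13}{10} + 755\right) \frac{1}{202} = \frac{7563}{10} \cdot \frac{1}{202} = \frac{7563}{2020}$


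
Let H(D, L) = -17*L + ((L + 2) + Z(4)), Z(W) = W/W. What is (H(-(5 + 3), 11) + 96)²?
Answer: 5929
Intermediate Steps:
Z(W) = 1
H(D, L) = 3 - 16*L (H(D, L) = -17*L + ((L + 2) + 1) = -17*L + ((2 + L) + 1) = -17*L + (3 + L) = 3 - 16*L)
(H(-(5 + 3), 11) + 96)² = ((3 - 16*11) + 96)² = ((3 - 176) + 96)² = (-173 + 96)² = (-77)² = 5929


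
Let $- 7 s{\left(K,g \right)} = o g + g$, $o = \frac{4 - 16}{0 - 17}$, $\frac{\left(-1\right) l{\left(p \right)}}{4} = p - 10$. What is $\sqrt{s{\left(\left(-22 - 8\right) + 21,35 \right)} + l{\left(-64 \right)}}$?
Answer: $\frac{3 \sqrt{9231}}{17} \approx 16.955$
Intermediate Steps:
$l{\left(p \right)} = 40 - 4 p$ ($l{\left(p \right)} = - 4 \left(p - 10\right) = - 4 \left(-10 + p\right) = 40 - 4 p$)
$o = \frac{12}{17}$ ($o = - \frac{12}{-17} = \left(-12\right) \left(- \frac{1}{17}\right) = \frac{12}{17} \approx 0.70588$)
$s{\left(K,g \right)} = - \frac{29 g}{119}$ ($s{\left(K,g \right)} = - \frac{\frac{12 g}{17} + g}{7} = - \frac{\frac{29}{17} g}{7} = - \frac{29 g}{119}$)
$\sqrt{s{\left(\left(-22 - 8\right) + 21,35 \right)} + l{\left(-64 \right)}} = \sqrt{\left(- \frac{29}{119}\right) 35 + \left(40 - -256\right)} = \sqrt{- \frac{145}{17} + \left(40 + 256\right)} = \sqrt{- \frac{145}{17} + 296} = \sqrt{\frac{4887}{17}} = \frac{3 \sqrt{9231}}{17}$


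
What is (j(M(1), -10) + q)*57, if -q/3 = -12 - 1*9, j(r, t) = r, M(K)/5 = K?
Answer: 3876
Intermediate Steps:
M(K) = 5*K
q = 63 (q = -3*(-12 - 1*9) = -3*(-12 - 9) = -3*(-21) = 63)
(j(M(1), -10) + q)*57 = (5*1 + 63)*57 = (5 + 63)*57 = 68*57 = 3876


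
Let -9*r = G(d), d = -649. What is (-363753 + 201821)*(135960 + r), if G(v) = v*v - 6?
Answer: -129941523740/9 ≈ -1.4438e+10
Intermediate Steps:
G(v) = -6 + v**2 (G(v) = v**2 - 6 = -6 + v**2)
r = -421195/9 (r = -(-6 + (-649)**2)/9 = -(-6 + 421201)/9 = -1/9*421195 = -421195/9 ≈ -46799.)
(-363753 + 201821)*(135960 + r) = (-363753 + 201821)*(135960 - 421195/9) = -161932*802445/9 = -129941523740/9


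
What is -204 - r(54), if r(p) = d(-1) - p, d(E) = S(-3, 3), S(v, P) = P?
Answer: -153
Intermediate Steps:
d(E) = 3
r(p) = 3 - p
-204 - r(54) = -204 - (3 - 1*54) = -204 - (3 - 54) = -204 - 1*(-51) = -204 + 51 = -153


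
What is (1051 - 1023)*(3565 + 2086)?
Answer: 158228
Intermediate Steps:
(1051 - 1023)*(3565 + 2086) = 28*5651 = 158228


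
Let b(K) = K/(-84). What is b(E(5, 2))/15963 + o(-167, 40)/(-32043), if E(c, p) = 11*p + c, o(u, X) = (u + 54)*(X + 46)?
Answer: 1447769255/4774022484 ≈ 0.30326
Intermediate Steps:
o(u, X) = (46 + X)*(54 + u) (o(u, X) = (54 + u)*(46 + X) = (46 + X)*(54 + u))
E(c, p) = c + 11*p
b(K) = -K/84 (b(K) = K*(-1/84) = -K/84)
b(E(5, 2))/15963 + o(-167, 40)/(-32043) = -(5 + 11*2)/84/15963 + (2484 + 46*(-167) + 54*40 + 40*(-167))/(-32043) = -(5 + 22)/84*(1/15963) + (2484 - 7682 + 2160 - 6680)*(-1/32043) = -1/84*27*(1/15963) - 9718*(-1/32043) = -9/28*1/15963 + 9718/32043 = -3/148988 + 9718/32043 = 1447769255/4774022484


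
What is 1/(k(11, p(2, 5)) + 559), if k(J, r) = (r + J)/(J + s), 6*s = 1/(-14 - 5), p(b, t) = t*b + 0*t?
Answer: 179/100403 ≈ 0.0017828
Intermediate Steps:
p(b, t) = b*t (p(b, t) = b*t + 0 = b*t)
s = -1/114 (s = 1/(6*(-14 - 5)) = (⅙)/(-19) = (⅙)*(-1/19) = -1/114 ≈ -0.0087719)
k(J, r) = (J + r)/(-1/114 + J) (k(J, r) = (r + J)/(J - 1/114) = (J + r)/(-1/114 + J))
1/(k(11, p(2, 5)) + 559) = 1/(114*(11 + 2*5)/(-1 + 114*11) + 559) = 1/(114*(11 + 10)/(-1 + 1254) + 559) = 1/(114*21/1253 + 559) = 1/(114*(1/1253)*21 + 559) = 1/(342/179 + 559) = 1/(100403/179) = 179/100403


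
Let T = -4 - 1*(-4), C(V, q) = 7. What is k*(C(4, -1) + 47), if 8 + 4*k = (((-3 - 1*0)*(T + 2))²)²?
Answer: 17388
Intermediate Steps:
T = 0 (T = -4 + 4 = 0)
k = 322 (k = -2 + (((-3 - 1*0)*(0 + 2))²)²/4 = -2 + (((-3 + 0)*2)²)²/4 = -2 + ((-3*2)²)²/4 = -2 + ((-6)²)²/4 = -2 + (¼)*36² = -2 + (¼)*1296 = -2 + 324 = 322)
k*(C(4, -1) + 47) = 322*(7 + 47) = 322*54 = 17388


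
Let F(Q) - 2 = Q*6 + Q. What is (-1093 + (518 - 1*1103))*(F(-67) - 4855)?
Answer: 8930316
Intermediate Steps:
F(Q) = 2 + 7*Q (F(Q) = 2 + (Q*6 + Q) = 2 + (6*Q + Q) = 2 + 7*Q)
(-1093 + (518 - 1*1103))*(F(-67) - 4855) = (-1093 + (518 - 1*1103))*((2 + 7*(-67)) - 4855) = (-1093 + (518 - 1103))*((2 - 469) - 4855) = (-1093 - 585)*(-467 - 4855) = -1678*(-5322) = 8930316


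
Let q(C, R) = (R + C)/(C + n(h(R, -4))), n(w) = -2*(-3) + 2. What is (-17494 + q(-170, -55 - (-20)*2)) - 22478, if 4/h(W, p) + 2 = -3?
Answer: -6475279/162 ≈ -39971.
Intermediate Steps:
h(W, p) = -⅘ (h(W, p) = 4/(-2 - 3) = 4/(-5) = 4*(-⅕) = -⅘)
n(w) = 8 (n(w) = 6 + 2 = 8)
q(C, R) = (C + R)/(8 + C) (q(C, R) = (R + C)/(C + 8) = (C + R)/(8 + C))
(-17494 + q(-170, -55 - (-20)*2)) - 22478 = (-17494 + (-170 + (-55 - (-20)*2))/(8 - 170)) - 22478 = (-17494 + (-170 + (-55 - 1*(-40)))/(-162)) - 22478 = (-17494 - (-170 + (-55 + 40))/162) - 22478 = (-17494 - (-170 - 15)/162) - 22478 = (-17494 - 1/162*(-185)) - 22478 = (-17494 + 185/162) - 22478 = -2833843/162 - 22478 = -6475279/162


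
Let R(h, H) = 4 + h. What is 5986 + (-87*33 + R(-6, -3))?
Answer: 3113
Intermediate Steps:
5986 + (-87*33 + R(-6, -3)) = 5986 + (-87*33 + (4 - 6)) = 5986 + (-2871 - 2) = 5986 - 2873 = 3113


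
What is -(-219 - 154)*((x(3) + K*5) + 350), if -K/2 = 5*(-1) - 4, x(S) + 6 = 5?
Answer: 163747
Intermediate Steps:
x(S) = -1 (x(S) = -6 + 5 = -1)
K = 18 (K = -2*(5*(-1) - 4) = -2*(-5 - 4) = -2*(-9) = 18)
-(-219 - 154)*((x(3) + K*5) + 350) = -(-219 - 154)*((-1 + 18*5) + 350) = -(-373)*((-1 + 90) + 350) = -(-373)*(89 + 350) = -(-373)*439 = -1*(-163747) = 163747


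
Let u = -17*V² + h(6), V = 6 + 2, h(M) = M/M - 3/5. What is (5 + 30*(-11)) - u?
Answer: 3813/5 ≈ 762.60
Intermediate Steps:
h(M) = ⅖ (h(M) = 1 - 3*⅕ = 1 - ⅗ = ⅖)
V = 8
u = -5438/5 (u = -17*8² + ⅖ = -17*64 + ⅖ = -1088 + ⅖ = -5438/5 ≈ -1087.6)
(5 + 30*(-11)) - u = (5 + 30*(-11)) - 1*(-5438/5) = (5 - 330) + 5438/5 = -325 + 5438/5 = 3813/5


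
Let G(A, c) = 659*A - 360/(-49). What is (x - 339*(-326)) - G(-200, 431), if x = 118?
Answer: 11878808/49 ≈ 2.4242e+5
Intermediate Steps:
G(A, c) = 360/49 + 659*A (G(A, c) = 659*A - 360*(-1/49) = 659*A + 360/49 = 360/49 + 659*A)
(x - 339*(-326)) - G(-200, 431) = (118 - 339*(-326)) - (360/49 + 659*(-200)) = (118 + 110514) - (360/49 - 131800) = 110632 - 1*(-6457840/49) = 110632 + 6457840/49 = 11878808/49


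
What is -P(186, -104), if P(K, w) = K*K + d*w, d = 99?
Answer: -24300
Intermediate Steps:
P(K, w) = K² + 99*w (P(K, w) = K*K + 99*w = K² + 99*w)
-P(186, -104) = -(186² + 99*(-104)) = -(34596 - 10296) = -1*24300 = -24300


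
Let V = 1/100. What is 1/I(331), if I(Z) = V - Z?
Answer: -100/33099 ≈ -0.0030212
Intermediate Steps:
V = 1/100 ≈ 0.010000
I(Z) = 1/100 - Z
1/I(331) = 1/(1/100 - 1*331) = 1/(1/100 - 331) = 1/(-33099/100) = -100/33099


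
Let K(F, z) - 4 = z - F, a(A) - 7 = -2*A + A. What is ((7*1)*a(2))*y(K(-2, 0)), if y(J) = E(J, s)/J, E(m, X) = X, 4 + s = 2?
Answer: -35/3 ≈ -11.667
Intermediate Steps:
s = -2 (s = -4 + 2 = -2)
a(A) = 7 - A (a(A) = 7 + (-2*A + A) = 7 - A)
K(F, z) = 4 + z - F (K(F, z) = 4 + (z - F) = 4 + z - F)
y(J) = -2/J
((7*1)*a(2))*y(K(-2, 0)) = ((7*1)*(7 - 1*2))*(-2/(4 + 0 - 1*(-2))) = (7*(7 - 2))*(-2/(4 + 0 + 2)) = (7*5)*(-2/6) = 35*(-2*1/6) = 35*(-1/3) = -35/3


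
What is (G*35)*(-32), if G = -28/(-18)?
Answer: -15680/9 ≈ -1742.2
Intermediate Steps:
G = 14/9 (G = -28*(-1/18) = 14/9 ≈ 1.5556)
(G*35)*(-32) = ((14/9)*35)*(-32) = (490/9)*(-32) = -15680/9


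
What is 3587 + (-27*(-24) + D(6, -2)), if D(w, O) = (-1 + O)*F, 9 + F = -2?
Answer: 4268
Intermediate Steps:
F = -11 (F = -9 - 2 = -11)
D(w, O) = 11 - 11*O (D(w, O) = (-1 + O)*(-11) = 11 - 11*O)
3587 + (-27*(-24) + D(6, -2)) = 3587 + (-27*(-24) + (11 - 11*(-2))) = 3587 + (648 + (11 + 22)) = 3587 + (648 + 33) = 3587 + 681 = 4268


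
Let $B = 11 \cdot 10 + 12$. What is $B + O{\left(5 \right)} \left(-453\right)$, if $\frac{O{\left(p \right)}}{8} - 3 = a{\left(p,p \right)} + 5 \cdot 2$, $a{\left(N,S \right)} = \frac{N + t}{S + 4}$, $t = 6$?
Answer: $- \frac{154258}{3} \approx -51419.0$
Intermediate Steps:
$a{\left(N,S \right)} = \frac{6 + N}{4 + S}$ ($a{\left(N,S \right)} = \frac{N + 6}{S + 4} = \frac{6 + N}{4 + S}$)
$O{\left(p \right)} = 104 + \frac{8 \left(6 + p\right)}{4 + p}$ ($O{\left(p \right)} = 24 + 8 \left(\frac{6 + p}{4 + p} + 5 \cdot 2\right) = 24 + 8 \left(\frac{6 + p}{4 + p} + 10\right) = 24 + 8 \left(10 + \frac{6 + p}{4 + p}\right) = 24 + \left(80 + \frac{8 \left(6 + p\right)}{4 + p}\right) = 104 + \frac{8 \left(6 + p\right)}{4 + p}$)
$B = 122$ ($B = 110 + 12 = 122$)
$B + O{\left(5 \right)} \left(-453\right) = 122 + \frac{16 \left(29 + 7 \cdot 5\right)}{4 + 5} \left(-453\right) = 122 + \frac{16 \left(29 + 35\right)}{9} \left(-453\right) = 122 + 16 \cdot \frac{1}{9} \cdot 64 \left(-453\right) = 122 + \frac{1024}{9} \left(-453\right) = 122 - \frac{154624}{3} = - \frac{154258}{3}$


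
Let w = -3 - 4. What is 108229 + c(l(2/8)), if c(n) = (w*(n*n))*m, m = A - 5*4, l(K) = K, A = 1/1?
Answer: 1731797/16 ≈ 1.0824e+5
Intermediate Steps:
A = 1
w = -7
m = -19 (m = 1 - 5*4 = 1 - 20 = -19)
c(n) = 133*n**2 (c(n) = -7*n*n*(-19) = -7*n**2*(-19) = 133*n**2)
108229 + c(l(2/8)) = 108229 + 133*(2/8)**2 = 108229 + 133*(2*(1/8))**2 = 108229 + 133*(1/4)**2 = 108229 + 133*(1/16) = 108229 + 133/16 = 1731797/16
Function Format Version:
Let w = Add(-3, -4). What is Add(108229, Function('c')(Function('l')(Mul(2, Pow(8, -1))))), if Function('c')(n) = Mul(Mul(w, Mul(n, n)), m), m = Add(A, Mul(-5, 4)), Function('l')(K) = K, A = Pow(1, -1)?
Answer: Rational(1731797, 16) ≈ 1.0824e+5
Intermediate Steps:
A = 1
w = -7
m = -19 (m = Add(1, Mul(-5, 4)) = Add(1, -20) = -19)
Function('c')(n) = Mul(133, Pow(n, 2)) (Function('c')(n) = Mul(Mul(-7, Mul(n, n)), -19) = Mul(Mul(-7, Pow(n, 2)), -19) = Mul(133, Pow(n, 2)))
Add(108229, Function('c')(Function('l')(Mul(2, Pow(8, -1))))) = Add(108229, Mul(133, Pow(Mul(2, Pow(8, -1)), 2))) = Add(108229, Mul(133, Pow(Mul(2, Rational(1, 8)), 2))) = Add(108229, Mul(133, Pow(Rational(1, 4), 2))) = Add(108229, Mul(133, Rational(1, 16))) = Add(108229, Rational(133, 16)) = Rational(1731797, 16)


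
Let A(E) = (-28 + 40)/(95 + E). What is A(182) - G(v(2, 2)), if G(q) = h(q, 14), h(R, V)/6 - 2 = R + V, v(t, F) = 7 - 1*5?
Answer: -29904/277 ≈ -107.96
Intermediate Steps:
v(t, F) = 2 (v(t, F) = 7 - 5 = 2)
h(R, V) = 12 + 6*R + 6*V (h(R, V) = 12 + 6*(R + V) = 12 + (6*R + 6*V) = 12 + 6*R + 6*V)
A(E) = 12/(95 + E)
G(q) = 96 + 6*q (G(q) = 12 + 6*q + 6*14 = 12 + 6*q + 84 = 96 + 6*q)
A(182) - G(v(2, 2)) = 12/(95 + 182) - (96 + 6*2) = 12/277 - (96 + 12) = 12*(1/277) - 1*108 = 12/277 - 108 = -29904/277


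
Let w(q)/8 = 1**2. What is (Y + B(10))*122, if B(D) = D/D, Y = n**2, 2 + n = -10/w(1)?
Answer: 11285/8 ≈ 1410.6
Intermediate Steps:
w(q) = 8 (w(q) = 8*1**2 = 8*1 = 8)
n = -13/4 (n = -2 - 10/8 = -2 - 10*1/8 = -2 - 5/4 = -13/4 ≈ -3.2500)
Y = 169/16 (Y = (-13/4)**2 = 169/16 ≈ 10.563)
B(D) = 1
(Y + B(10))*122 = (169/16 + 1)*122 = (185/16)*122 = 11285/8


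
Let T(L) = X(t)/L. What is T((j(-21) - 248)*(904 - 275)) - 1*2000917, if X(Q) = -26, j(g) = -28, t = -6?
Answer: -173683597421/86802 ≈ -2.0009e+6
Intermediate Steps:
T(L) = -26/L
T((j(-21) - 248)*(904 - 275)) - 1*2000917 = -26*1/((-28 - 248)*(904 - 275)) - 1*2000917 = -26/((-276*629)) - 2000917 = -26/(-173604) - 2000917 = -26*(-1/173604) - 2000917 = 13/86802 - 2000917 = -173683597421/86802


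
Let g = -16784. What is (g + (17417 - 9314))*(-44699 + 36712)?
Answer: 69335147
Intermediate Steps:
(g + (17417 - 9314))*(-44699 + 36712) = (-16784 + (17417 - 9314))*(-44699 + 36712) = (-16784 + 8103)*(-7987) = -8681*(-7987) = 69335147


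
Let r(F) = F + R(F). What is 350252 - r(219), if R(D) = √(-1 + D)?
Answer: 350033 - √218 ≈ 3.5002e+5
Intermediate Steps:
r(F) = F + √(-1 + F)
350252 - r(219) = 350252 - (219 + √(-1 + 219)) = 350252 - (219 + √218) = 350252 + (-219 - √218) = 350033 - √218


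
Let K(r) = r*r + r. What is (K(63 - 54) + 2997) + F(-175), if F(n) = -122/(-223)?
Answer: 688523/223 ≈ 3087.5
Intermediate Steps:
F(n) = 122/223 (F(n) = -122*(-1/223) = 122/223)
K(r) = r + r**2 (K(r) = r**2 + r = r + r**2)
(K(63 - 54) + 2997) + F(-175) = ((63 - 54)*(1 + (63 - 54)) + 2997) + 122/223 = (9*(1 + 9) + 2997) + 122/223 = (9*10 + 2997) + 122/223 = (90 + 2997) + 122/223 = 3087 + 122/223 = 688523/223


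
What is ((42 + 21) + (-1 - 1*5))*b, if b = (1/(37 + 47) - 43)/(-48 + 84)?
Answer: -68609/1008 ≈ -68.064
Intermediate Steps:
b = -3611/3024 (b = (1/84 - 43)/36 = (1/84 - 43)*(1/36) = -3611/84*1/36 = -3611/3024 ≈ -1.1941)
((42 + 21) + (-1 - 1*5))*b = ((42 + 21) + (-1 - 1*5))*(-3611/3024) = (63 + (-1 - 5))*(-3611/3024) = (63 - 6)*(-3611/3024) = 57*(-3611/3024) = -68609/1008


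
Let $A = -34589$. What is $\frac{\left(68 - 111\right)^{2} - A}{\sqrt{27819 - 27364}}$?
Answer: $\frac{36438 \sqrt{455}}{455} \approx 1708.2$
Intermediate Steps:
$\frac{\left(68 - 111\right)^{2} - A}{\sqrt{27819 - 27364}} = \frac{\left(68 - 111\right)^{2} - -34589}{\sqrt{27819 - 27364}} = \frac{\left(-43\right)^{2} + 34589}{\sqrt{455}} = \left(1849 + 34589\right) \frac{\sqrt{455}}{455} = 36438 \frac{\sqrt{455}}{455} = \frac{36438 \sqrt{455}}{455}$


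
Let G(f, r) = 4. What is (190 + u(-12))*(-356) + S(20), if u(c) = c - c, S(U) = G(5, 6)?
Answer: -67636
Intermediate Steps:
S(U) = 4
u(c) = 0
(190 + u(-12))*(-356) + S(20) = (190 + 0)*(-356) + 4 = 190*(-356) + 4 = -67640 + 4 = -67636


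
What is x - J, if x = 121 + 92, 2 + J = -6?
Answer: 221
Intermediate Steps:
J = -8 (J = -2 - 6 = -8)
x = 213
x - J = 213 - 1*(-8) = 213 + 8 = 221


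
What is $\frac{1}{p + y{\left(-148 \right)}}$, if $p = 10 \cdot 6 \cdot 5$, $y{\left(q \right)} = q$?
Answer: $\frac{1}{152} \approx 0.0065789$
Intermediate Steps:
$p = 300$ ($p = 60 \cdot 5 = 300$)
$\frac{1}{p + y{\left(-148 \right)}} = \frac{1}{300 - 148} = \frac{1}{152}$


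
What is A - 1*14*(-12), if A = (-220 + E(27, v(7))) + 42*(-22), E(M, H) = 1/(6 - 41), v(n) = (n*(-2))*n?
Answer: -34161/35 ≈ -976.03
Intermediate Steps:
v(n) = -2*n**2 (v(n) = (-2*n)*n = -2*n**2)
E(M, H) = -1/35 (E(M, H) = 1/(-35) = -1/35)
A = -40041/35 (A = (-220 - 1/35) + 42*(-22) = -7701/35 - 924 = -40041/35 ≈ -1144.0)
A - 1*14*(-12) = -40041/35 - 1*14*(-12) = -40041/35 - 14*(-12) = -40041/35 - 1*(-168) = -40041/35 + 168 = -34161/35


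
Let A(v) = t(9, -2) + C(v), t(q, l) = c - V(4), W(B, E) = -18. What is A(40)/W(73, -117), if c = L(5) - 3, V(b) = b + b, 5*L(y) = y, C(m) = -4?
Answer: 7/9 ≈ 0.77778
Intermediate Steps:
L(y) = y/5
V(b) = 2*b
c = -2 (c = (⅕)*5 - 3 = 1 - 3 = -2)
t(q, l) = -10 (t(q, l) = -2 - 2*4 = -2 - 1*8 = -2 - 8 = -10)
A(v) = -14 (A(v) = -10 - 4 = -14)
A(40)/W(73, -117) = -14/(-18) = -14*(-1/18) = 7/9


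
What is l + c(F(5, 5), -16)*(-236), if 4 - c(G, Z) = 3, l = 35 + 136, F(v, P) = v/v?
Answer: -65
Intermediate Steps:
F(v, P) = 1
l = 171
c(G, Z) = 1 (c(G, Z) = 4 - 1*3 = 4 - 3 = 1)
l + c(F(5, 5), -16)*(-236) = 171 + 1*(-236) = 171 - 236 = -65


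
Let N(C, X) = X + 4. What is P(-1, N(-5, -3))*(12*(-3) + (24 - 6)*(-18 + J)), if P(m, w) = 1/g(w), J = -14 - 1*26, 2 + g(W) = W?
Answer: 1080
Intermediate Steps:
g(W) = -2 + W
N(C, X) = 4 + X
J = -40 (J = -14 - 26 = -40)
P(m, w) = 1/(-2 + w)
P(-1, N(-5, -3))*(12*(-3) + (24 - 6)*(-18 + J)) = (12*(-3) + (24 - 6)*(-18 - 40))/(-2 + (4 - 3)) = (-36 + 18*(-58))/(-2 + 1) = (-36 - 1044)/(-1) = -1*(-1080) = 1080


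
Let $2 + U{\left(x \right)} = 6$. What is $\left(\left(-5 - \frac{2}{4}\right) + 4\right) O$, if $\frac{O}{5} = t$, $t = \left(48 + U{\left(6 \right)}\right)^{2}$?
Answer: $-20280$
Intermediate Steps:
$U{\left(x \right)} = 4$ ($U{\left(x \right)} = -2 + 6 = 4$)
$t = 2704$ ($t = \left(48 + 4\right)^{2} = 52^{2} = 2704$)
$O = 13520$ ($O = 5 \cdot 2704 = 13520$)
$\left(\left(-5 - \frac{2}{4}\right) + 4\right) O = \left(\left(-5 - \frac{2}{4}\right) + 4\right) 13520 = \left(\left(-5 - \frac{1}{2}\right) + 4\right) 13520 = \left(- \frac{11}{2} + 4\right) 13520 = \left(- \frac{3}{2}\right) 13520 = -20280$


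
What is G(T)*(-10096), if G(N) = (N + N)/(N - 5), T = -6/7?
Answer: -121152/41 ≈ -2954.9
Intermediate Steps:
T = -6/7 (T = -6*⅐ = -6/7 ≈ -0.85714)
G(N) = 2*N/(-5 + N) (G(N) = (2*N)/(-5 + N) = 2*N/(-5 + N))
G(T)*(-10096) = (2*(-6/7)/(-5 - 6/7))*(-10096) = (2*(-6/7)/(-41/7))*(-10096) = (2*(-6/7)*(-7/41))*(-10096) = (12/41)*(-10096) = -121152/41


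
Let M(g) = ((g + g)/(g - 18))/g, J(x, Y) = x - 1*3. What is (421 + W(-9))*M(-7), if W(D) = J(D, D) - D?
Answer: -836/25 ≈ -33.440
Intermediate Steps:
J(x, Y) = -3 + x (J(x, Y) = x - 3 = -3 + x)
M(g) = 2/(-18 + g) (M(g) = ((2*g)/(-18 + g))/g = (2*g/(-18 + g))/g = 2/(-18 + g))
W(D) = -3 (W(D) = (-3 + D) - D = -3)
(421 + W(-9))*M(-7) = (421 - 3)*(2/(-18 - 7)) = 418*(2/(-25)) = 418*(2*(-1/25)) = 418*(-2/25) = -836/25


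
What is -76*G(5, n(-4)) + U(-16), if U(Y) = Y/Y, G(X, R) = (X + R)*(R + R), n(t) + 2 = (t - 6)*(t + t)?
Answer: -984047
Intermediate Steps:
n(t) = -2 + 2*t*(-6 + t) (n(t) = -2 + (t - 6)*(t + t) = -2 + (-6 + t)*(2*t) = -2 + 2*t*(-6 + t))
G(X, R) = 2*R*(R + X) (G(X, R) = (R + X)*(2*R) = 2*R*(R + X))
U(Y) = 1
-76*G(5, n(-4)) + U(-16) = -152*(-2 - 12*(-4) + 2*(-4)²)*((-2 - 12*(-4) + 2*(-4)²) + 5) + 1 = -152*(-2 + 48 + 2*16)*((-2 + 48 + 2*16) + 5) + 1 = -152*(-2 + 48 + 32)*((-2 + 48 + 32) + 5) + 1 = -152*78*(78 + 5) + 1 = -152*78*83 + 1 = -76*12948 + 1 = -984048 + 1 = -984047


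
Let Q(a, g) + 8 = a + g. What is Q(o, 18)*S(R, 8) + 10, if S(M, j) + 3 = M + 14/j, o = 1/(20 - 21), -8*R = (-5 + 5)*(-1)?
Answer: -5/4 ≈ -1.2500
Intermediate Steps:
R = 0 (R = -(-5 + 5)*(-1)/8 = -0*(-1) = -1/8*0 = 0)
o = -1 (o = 1/(-1) = -1)
S(M, j) = -3 + M + 14/j (S(M, j) = -3 + (M + 14/j) = -3 + M + 14/j)
Q(a, g) = -8 + a + g (Q(a, g) = -8 + (a + g) = -8 + a + g)
Q(o, 18)*S(R, 8) + 10 = (-8 - 1 + 18)*(-3 + 0 + 14/8) + 10 = 9*(-3 + 0 + 14*(1/8)) + 10 = 9*(-3 + 0 + 7/4) + 10 = 9*(-5/4) + 10 = -45/4 + 10 = -5/4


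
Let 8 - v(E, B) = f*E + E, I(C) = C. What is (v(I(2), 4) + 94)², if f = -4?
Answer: 11664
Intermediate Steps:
v(E, B) = 8 + 3*E (v(E, B) = 8 - (-4*E + E) = 8 - (-3)*E = 8 + 3*E)
(v(I(2), 4) + 94)² = ((8 + 3*2) + 94)² = ((8 + 6) + 94)² = (14 + 94)² = 108² = 11664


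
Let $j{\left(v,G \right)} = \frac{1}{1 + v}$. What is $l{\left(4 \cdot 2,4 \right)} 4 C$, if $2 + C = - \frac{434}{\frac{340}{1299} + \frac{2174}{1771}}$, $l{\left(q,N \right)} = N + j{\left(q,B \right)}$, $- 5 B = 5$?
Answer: $- \frac{74390861932}{15417747} \approx -4825.0$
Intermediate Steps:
$B = -1$ ($B = \left(- \frac{1}{5}\right) 5 = -1$)
$l{\left(q,N \right)} = N + \frac{1}{1 + q}$
$C = - \frac{502640959}{1713083}$ ($C = -2 - \frac{434}{\frac{340}{1299} + \frac{2174}{1771}} = -2 - \frac{434}{\frac{3426166}{2300529}} = -2 - \frac{499214793}{1713083} = - \frac{502640959}{1713083} \approx -293.41$)
$l{\left(4 \cdot 2,4 \right)} 4 C = \frac{1 + 4 \left(1 + 4 \cdot 2\right)}{1 + 4 \cdot 2} \cdot 4 \left(- \frac{502640959}{1713083}\right) = \frac{1 + 4 \left(1 + 8\right)}{1 + 8} \cdot 4 \left(- \frac{502640959}{1713083}\right) = \frac{1 + 4 \cdot 9}{9} \cdot 4 \left(- \frac{502640959}{1713083}\right) = \frac{1 + 36}{9} \cdot 4 \left(- \frac{502640959}{1713083}\right) = \frac{1}{9} \cdot 37 \cdot 4 \left(- \frac{502640959}{1713083}\right) = \frac{37}{9} \cdot 4 \left(- \frac{502640959}{1713083}\right) = \frac{148}{9} \left(- \frac{502640959}{1713083}\right) = - \frac{74390861932}{15417747}$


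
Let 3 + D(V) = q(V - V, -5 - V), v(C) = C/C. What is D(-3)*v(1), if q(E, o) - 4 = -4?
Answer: -3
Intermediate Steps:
q(E, o) = 0 (q(E, o) = 4 - 4 = 0)
v(C) = 1
D(V) = -3 (D(V) = -3 + 0 = -3)
D(-3)*v(1) = -3*1 = -3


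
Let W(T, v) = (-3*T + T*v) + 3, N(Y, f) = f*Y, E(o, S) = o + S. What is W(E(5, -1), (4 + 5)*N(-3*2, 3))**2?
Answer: 431649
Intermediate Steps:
E(o, S) = S + o
N(Y, f) = Y*f
W(T, v) = 3 - 3*T + T*v
W(E(5, -1), (4 + 5)*N(-3*2, 3))**2 = (3 - 3*(-1 + 5) + (-1 + 5)*((4 + 5)*(-3*2*3)))**2 = (3 - 3*4 + 4*(9*(-6*3)))**2 = (3 - 12 + 4*(9*(-18)))**2 = (3 - 12 + 4*(-162))**2 = (3 - 12 - 648)**2 = (-657)**2 = 431649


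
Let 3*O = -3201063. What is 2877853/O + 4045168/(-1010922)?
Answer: -3612782057497/539337501681 ≈ -6.6986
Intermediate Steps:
O = -1067021 (O = (1/3)*(-3201063) = -1067021)
2877853/O + 4045168/(-1010922) = 2877853/(-1067021) + 4045168/(-1010922) = 2877853*(-1/1067021) + 4045168*(-1/1010922) = -2877853/1067021 - 2022584/505461 = -3612782057497/539337501681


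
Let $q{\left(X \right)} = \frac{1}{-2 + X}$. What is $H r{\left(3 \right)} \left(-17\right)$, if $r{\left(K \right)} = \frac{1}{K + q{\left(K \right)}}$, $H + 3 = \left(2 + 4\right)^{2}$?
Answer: $- \frac{561}{4} \approx -140.25$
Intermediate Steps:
$H = 33$ ($H = -3 + \left(2 + 4\right)^{2} = -3 + 6^{2} = -3 + 36 = 33$)
$r{\left(K \right)} = \frac{1}{K + \frac{1}{-2 + K}}$
$H r{\left(3 \right)} \left(-17\right) = 33 \frac{-2 + 3}{1 + 3 \left(-2 + 3\right)} \left(-17\right) = 33 \frac{1}{1 + 3 \cdot 1} \cdot 1 \left(-17\right) = 33 \frac{1}{1 + 3} \cdot 1 \left(-17\right) = 33 \cdot \frac{1}{4} \cdot 1 \left(-17\right) = 33 \cdot \frac{1}{4} \left(-17\right) = \frac{33}{4} \left(-17\right) = - \frac{561}{4}$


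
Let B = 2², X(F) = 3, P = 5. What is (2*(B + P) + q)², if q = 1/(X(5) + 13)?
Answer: 83521/256 ≈ 326.25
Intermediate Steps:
B = 4
q = 1/16 (q = 1/(3 + 13) = 1/16 ≈ 0.062500)
(2*(B + P) + q)² = (2*(4 + 5) + 1/16)² = (2*9 + 1/16)² = (18 + 1/16)² = (289/16)² = 83521/256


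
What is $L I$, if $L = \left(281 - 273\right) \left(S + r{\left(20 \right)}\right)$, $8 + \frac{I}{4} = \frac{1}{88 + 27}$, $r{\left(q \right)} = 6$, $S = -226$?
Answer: $\frac{1293952}{23} \approx 56259.0$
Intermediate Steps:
$I = - \frac{3676}{115}$ ($I = -32 + \frac{4}{88 + 27} = -32 + \frac{4}{115} = - \frac{3676}{115} \approx -31.965$)
$L = -1760$ ($L = \left(281 - 273\right) \left(-226 + 6\right) = 8 \left(-220\right) = -1760$)
$L I = \left(-1760\right) \left(- \frac{3676}{115}\right) = \frac{1293952}{23}$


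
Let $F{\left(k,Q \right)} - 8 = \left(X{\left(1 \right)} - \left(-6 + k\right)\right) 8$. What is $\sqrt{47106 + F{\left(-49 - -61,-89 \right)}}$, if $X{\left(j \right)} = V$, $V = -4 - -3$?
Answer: $\sqrt{47058} \approx 216.93$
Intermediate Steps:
$V = -1$ ($V = -4 + 3 = -1$)
$X{\left(j \right)} = -1$
$F{\left(k,Q \right)} = 48 - 8 k$ ($F{\left(k,Q \right)} = 8 + \left(-1 - \left(-6 + k\right)\right) 8 = 8 + \left(5 - k\right) 8 = 8 - \left(-40 + 8 k\right) = 48 - 8 k$)
$\sqrt{47106 + F{\left(-49 - -61,-89 \right)}} = \sqrt{47106 + \left(48 - 8 \left(-49 - -61\right)\right)} = \sqrt{47106 + \left(48 - 8 \left(-49 + 61\right)\right)} = \sqrt{47106 + \left(48 - 96\right)} = \sqrt{47106 - 48} = \sqrt{47058}$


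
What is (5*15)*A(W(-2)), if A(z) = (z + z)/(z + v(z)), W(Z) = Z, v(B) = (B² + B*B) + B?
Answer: -75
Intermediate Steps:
v(B) = B + 2*B² (v(B) = (B² + B²) + B = 2*B² + B = B + 2*B²)
A(z) = 2*z/(z + z*(1 + 2*z)) (A(z) = (z + z)/(z + z*(1 + 2*z)) = (2*z)/(z + z*(1 + 2*z)) = 2*z/(z + z*(1 + 2*z)))
(5*15)*A(W(-2)) = (5*15)/(1 - 2) = 75/(-1) = 75*(-1) = -75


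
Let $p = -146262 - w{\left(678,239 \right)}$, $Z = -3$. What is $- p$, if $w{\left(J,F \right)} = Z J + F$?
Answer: $144467$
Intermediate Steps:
$w{\left(J,F \right)} = F - 3 J$ ($w{\left(J,F \right)} = - 3 J + F = F - 3 J$)
$p = -144467$ ($p = -146262 - \left(239 - 2034\right) = -146262 - -1795 = -146262 + 1795 = -144467$)
$- p = \left(-1\right) \left(-144467\right) = 144467$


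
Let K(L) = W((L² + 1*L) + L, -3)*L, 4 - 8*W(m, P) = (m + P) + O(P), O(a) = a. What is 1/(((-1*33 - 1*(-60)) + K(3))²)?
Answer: 64/40401 ≈ 0.0015841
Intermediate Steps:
W(m, P) = ½ - P/4 - m/8 (W(m, P) = ½ - ((m + P) + P)/8 = ½ - ((P + m) + P)/8 = ½ - (m + 2*P)/8 = ½ + (-P/4 - m/8) = ½ - P/4 - m/8)
K(L) = L*(5/4 - L/4 - L²/8) (K(L) = (½ - ¼*(-3) - ((L² + 1*L) + L)/8)*L = (½ + ¾ - ((L² + L) + L)/8)*L = (½ + ¾ - ((L + L²) + L)/8)*L = (½ + ¾ - (L² + 2*L)/8)*L = (½ + ¾ + (-L/4 - L²/8))*L = (5/4 - L/4 - L²/8)*L = L*(5/4 - L/4 - L²/8))
1/(((-1*33 - 1*(-60)) + K(3))²) = 1/(((-1*33 - 1*(-60)) - ⅛*3*(-10 + 3*(2 + 3)))²) = 1/(((-33 + 60) - ⅛*3*(-10 + 3*5))²) = 1/((27 - ⅛*3*(-10 + 15))²) = 1/((27 - ⅛*3*5)²) = 1/((27 - 15/8)²) = 1/((201/8)²) = 1/(40401/64) = 64/40401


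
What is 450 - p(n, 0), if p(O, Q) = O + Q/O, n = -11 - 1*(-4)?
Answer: 457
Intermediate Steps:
n = -7 (n = -11 + 4 = -7)
450 - p(n, 0) = 450 - (-7 + 0/(-7)) = 450 - (-7 + 0*(-1/7)) = 450 - (-7 + 0) = 450 - 1*(-7) = 450 + 7 = 457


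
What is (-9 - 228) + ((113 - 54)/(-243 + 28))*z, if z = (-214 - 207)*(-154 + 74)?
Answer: -407615/43 ≈ -9479.4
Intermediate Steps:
z = 33680 (z = -421*(-80) = 33680)
(-9 - 228) + ((113 - 54)/(-243 + 28))*z = (-9 - 228) + ((113 - 54)/(-243 + 28))*33680 = -237 + (59/(-215))*33680 = -237 + (59*(-1/215))*33680 = -237 - 59/215*33680 = -237 - 397424/43 = -407615/43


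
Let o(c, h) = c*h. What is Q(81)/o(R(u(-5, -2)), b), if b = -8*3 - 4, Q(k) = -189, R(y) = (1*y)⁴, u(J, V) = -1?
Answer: 27/4 ≈ 6.7500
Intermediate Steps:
R(y) = y⁴
b = -28 (b = -24 - 4 = -28)
Q(81)/o(R(u(-5, -2)), b) = -189/((-1)⁴*(-28)) = -189/(1*(-28)) = -189/(-28) = -189*(-1/28) = 27/4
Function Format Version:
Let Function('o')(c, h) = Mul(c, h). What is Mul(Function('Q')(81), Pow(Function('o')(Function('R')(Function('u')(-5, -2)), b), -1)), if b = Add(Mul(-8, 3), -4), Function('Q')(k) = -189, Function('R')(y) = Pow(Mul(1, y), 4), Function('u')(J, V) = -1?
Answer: Rational(27, 4) ≈ 6.7500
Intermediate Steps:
Function('R')(y) = Pow(y, 4)
b = -28 (b = Add(-24, -4) = -28)
Mul(Function('Q')(81), Pow(Function('o')(Function('R')(Function('u')(-5, -2)), b), -1)) = Mul(-189, Pow(Mul(Pow(-1, 4), -28), -1)) = Mul(-189, Pow(Mul(1, -28), -1)) = Mul(-189, Pow(-28, -1)) = Mul(-189, Rational(-1, 28)) = Rational(27, 4)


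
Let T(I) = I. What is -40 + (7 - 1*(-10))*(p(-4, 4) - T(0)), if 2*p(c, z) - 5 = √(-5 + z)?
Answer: 5/2 + 17*I/2 ≈ 2.5 + 8.5*I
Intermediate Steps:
p(c, z) = 5/2 + √(-5 + z)/2
-40 + (7 - 1*(-10))*(p(-4, 4) - T(0)) = -40 + (7 - 1*(-10))*((5/2 + √(-5 + 4)/2) - 1*0) = -40 + (7 + 10)*((5/2 + √(-1)/2) + 0) = -40 + 17*((5/2 + I/2) + 0) = -40 + 17*(5/2 + I/2) = -40 + (85/2 + 17*I/2) = 5/2 + 17*I/2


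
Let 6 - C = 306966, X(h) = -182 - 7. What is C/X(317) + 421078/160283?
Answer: 16426684474/10097829 ≈ 1626.8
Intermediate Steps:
X(h) = -189
C = -306960 (C = 6 - 1*306966 = 6 - 306966 = -306960)
C/X(317) + 421078/160283 = -306960/(-189) + 421078/160283 = -306960*(-1/189) + 421078*(1/160283) = 102320/63 + 421078/160283 = 16426684474/10097829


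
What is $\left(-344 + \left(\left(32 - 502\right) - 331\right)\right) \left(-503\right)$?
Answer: $575935$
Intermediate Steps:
$\left(-344 + \left(\left(32 - 502\right) - 331\right)\right) \left(-503\right) = \left(-344 - 801\right) \left(-503\right) = \left(-1145\right) \left(-503\right) = 575935$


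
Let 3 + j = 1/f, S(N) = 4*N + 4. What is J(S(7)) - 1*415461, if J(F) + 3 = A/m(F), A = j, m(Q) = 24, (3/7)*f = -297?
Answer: -863749916/2079 ≈ -4.1546e+5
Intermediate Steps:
f = -693 (f = (7/3)*(-297) = -693)
S(N) = 4 + 4*N
j = -2080/693 (j = -3 + 1/(-693) = -3 - 1/693 = -2080/693 ≈ -3.0014)
A = -2080/693 ≈ -3.0014
J(F) = -6497/2079 (J(F) = -3 - 2080/693/24 = -3 - 2080/693*1/24 = -3 - 260/2079 = -6497/2079)
J(S(7)) - 1*415461 = -6497/2079 - 1*415461 = -6497/2079 - 415461 = -863749916/2079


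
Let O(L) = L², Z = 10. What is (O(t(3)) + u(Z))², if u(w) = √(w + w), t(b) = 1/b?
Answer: 1621/81 + 4*√5/9 ≈ 21.006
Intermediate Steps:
u(w) = √2*√w (u(w) = √(2*w) = √2*√w)
(O(t(3)) + u(Z))² = ((1/3)² + √2*√10)² = ((⅓)² + 2*√5)² = (⅑ + 2*√5)²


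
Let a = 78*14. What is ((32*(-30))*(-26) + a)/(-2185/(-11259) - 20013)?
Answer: -146659734/112662091 ≈ -1.3018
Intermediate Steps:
a = 1092
((32*(-30))*(-26) + a)/(-2185/(-11259) - 20013) = ((32*(-30))*(-26) + 1092)/(-2185/(-11259) - 20013) = (-960*(-26) + 1092)/(-2185*(-1/11259) - 20013) = (24960 + 1092)/(2185/11259 - 20013) = 26052/(-225324182/11259) = 26052*(-11259/225324182) = -146659734/112662091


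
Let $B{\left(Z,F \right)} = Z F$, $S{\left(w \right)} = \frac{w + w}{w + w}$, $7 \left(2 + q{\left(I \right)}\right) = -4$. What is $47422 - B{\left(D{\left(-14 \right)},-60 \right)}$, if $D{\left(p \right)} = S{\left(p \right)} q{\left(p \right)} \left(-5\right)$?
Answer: $\frac{337354}{7} \approx 48193.0$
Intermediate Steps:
$q{\left(I \right)} = - \frac{18}{7}$ ($q{\left(I \right)} = -2 + \frac{1}{7} \left(-4\right) = -2 - \frac{4}{7} = - \frac{18}{7}$)
$S{\left(w \right)} = 1$ ($S{\left(w \right)} = \frac{2 w}{2 w} = 2 w \frac{1}{2 w} = 1$)
$D{\left(p \right)} = \frac{90}{7}$ ($D{\left(p \right)} = 1 \left(- \frac{18}{7}\right) \left(-5\right) = \left(- \frac{18}{7}\right) \left(-5\right) = \frac{90}{7}$)
$B{\left(Z,F \right)} = F Z$
$47422 - B{\left(D{\left(-14 \right)},-60 \right)} = 47422 - \left(-60\right) \frac{90}{7} = 47422 - - \frac{5400}{7} = 47422 + \frac{5400}{7} = \frac{337354}{7}$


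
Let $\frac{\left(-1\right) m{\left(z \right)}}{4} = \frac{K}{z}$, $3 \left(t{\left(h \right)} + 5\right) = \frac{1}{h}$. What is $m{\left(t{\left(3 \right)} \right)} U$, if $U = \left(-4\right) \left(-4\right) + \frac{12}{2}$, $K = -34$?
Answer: $-612$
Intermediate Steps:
$t{\left(h \right)} = -5 + \frac{1}{3 h}$
$m{\left(z \right)} = \frac{136}{z}$ ($m{\left(z \right)} = - 4 \left(- \frac{34}{z}\right) = \frac{136}{z}$)
$U = 22$ ($U = 16 + 12 \cdot \frac{1}{2} = 16 + 6 = 22$)
$m{\left(t{\left(3 \right)} \right)} U = \frac{136}{-5 + \frac{1}{3 \cdot 3}} \cdot 22 = \frac{136}{-5 + \frac{1}{3} \cdot \frac{1}{3}} \cdot 22 = \frac{136}{-5 + \frac{1}{9}} \cdot 22 = \frac{136}{- \frac{44}{9}} \cdot 22 = 136 \left(- \frac{9}{44}\right) 22 = \left(- \frac{306}{11}\right) 22 = -612$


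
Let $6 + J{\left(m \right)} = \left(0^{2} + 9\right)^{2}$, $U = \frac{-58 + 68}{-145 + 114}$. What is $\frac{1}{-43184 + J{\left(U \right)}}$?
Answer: $- \frac{1}{43109} \approx -2.3197 \cdot 10^{-5}$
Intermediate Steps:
$U = - \frac{10}{31}$ ($U = \frac{10}{-31} = 10 \left(- \frac{1}{31}\right) = - \frac{10}{31} \approx -0.32258$)
$J{\left(m \right)} = 75$ ($J{\left(m \right)} = -6 + \left(0^{2} + 9\right)^{2} = -6 + \left(0 + 9\right)^{2} = -6 + 9^{2} = -6 + 81 = 75$)
$\frac{1}{-43184 + J{\left(U \right)}} = \frac{1}{-43184 + 75} = \frac{1}{-43109} = - \frac{1}{43109}$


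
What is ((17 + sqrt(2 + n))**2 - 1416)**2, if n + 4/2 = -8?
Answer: 1278977 - 154360*I*sqrt(2) ≈ 1.279e+6 - 2.183e+5*I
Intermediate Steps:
n = -10 (n = -2 - 8 = -10)
((17 + sqrt(2 + n))**2 - 1416)**2 = ((17 + sqrt(2 - 10))**2 - 1416)**2 = ((17 + sqrt(-8))**2 - 1416)**2 = ((17 + 2*I*sqrt(2))**2 - 1416)**2 = (-1416 + (17 + 2*I*sqrt(2))**2)**2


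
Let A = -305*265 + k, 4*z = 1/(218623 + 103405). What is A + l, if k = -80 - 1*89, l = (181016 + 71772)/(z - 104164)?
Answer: -10867687337593054/134174898367 ≈ -80996.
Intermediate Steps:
z = 1/1288112 (z = 1/(4*(218623 + 103405)) = (¼)/322028 = (¼)*(1/322028) = 1/1288112 ≈ 7.7633e-7)
l = -325619256256/134174898367 (l = (181016 + 71772)/(1/1288112 - 104164) = 252788/(-134174898367/1288112) = 252788*(-1288112/134174898367) = -325619256256/134174898367 ≈ -2.4268)
k = -169 (k = -80 - 89 = -169)
A = -80994 (A = -305*265 - 169 = -80825 - 169 = -80994)
A + l = -80994 - 325619256256/134174898367 = -10867687337593054/134174898367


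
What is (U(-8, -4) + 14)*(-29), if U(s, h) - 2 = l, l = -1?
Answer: -435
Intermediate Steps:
U(s, h) = 1 (U(s, h) = 2 - 1 = 1)
(U(-8, -4) + 14)*(-29) = (1 + 14)*(-29) = 15*(-29) = -435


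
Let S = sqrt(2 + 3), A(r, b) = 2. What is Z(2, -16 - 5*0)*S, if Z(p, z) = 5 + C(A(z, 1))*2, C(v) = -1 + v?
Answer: 7*sqrt(5) ≈ 15.652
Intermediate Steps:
Z(p, z) = 7 (Z(p, z) = 5 + (-1 + 2)*2 = 5 + 1*2 = 5 + 2 = 7)
S = sqrt(5) ≈ 2.2361
Z(2, -16 - 5*0)*S = 7*sqrt(5)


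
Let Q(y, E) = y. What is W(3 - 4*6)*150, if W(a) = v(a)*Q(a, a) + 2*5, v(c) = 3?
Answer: -7950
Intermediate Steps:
W(a) = 10 + 3*a (W(a) = 3*a + 2*5 = 3*a + 10 = 10 + 3*a)
W(3 - 4*6)*150 = (10 + 3*(3 - 4*6))*150 = (10 + 3*(3 - 1*24))*150 = (10 + 3*(3 - 24))*150 = (10 + 3*(-21))*150 = (10 - 63)*150 = -53*150 = -7950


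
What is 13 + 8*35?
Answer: 293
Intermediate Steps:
13 + 8*35 = 13 + 280 = 293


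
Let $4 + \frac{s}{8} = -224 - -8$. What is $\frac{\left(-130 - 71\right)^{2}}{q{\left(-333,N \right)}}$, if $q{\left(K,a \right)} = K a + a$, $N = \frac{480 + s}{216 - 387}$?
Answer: $- \frac{6908571}{424960} \approx -16.257$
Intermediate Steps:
$s = -1760$ ($s = -32 + 8 \left(-224 - -8\right) = -32 + 8 \left(-224 + 8\right) = -32 + 8 \left(-216\right) = -32 - 1728 = -1760$)
$N = \frac{1280}{171}$ ($N = \frac{480 - 1760}{216 - 387} = - \frac{1280}{-171} = \left(-1280\right) \left(- \frac{1}{171}\right) = \frac{1280}{171} \approx 7.4854$)
$q{\left(K,a \right)} = a + K a$
$\frac{\left(-130 - 71\right)^{2}}{q{\left(-333,N \right)}} = \frac{\left(-130 - 71\right)^{2}}{\frac{1280}{171} \left(1 - 333\right)} = \frac{\left(-201\right)^{2}}{\frac{1280}{171} \left(-332\right)} = \frac{40401}{- \frac{424960}{171}} = 40401 \left(- \frac{171}{424960}\right) = - \frac{6908571}{424960}$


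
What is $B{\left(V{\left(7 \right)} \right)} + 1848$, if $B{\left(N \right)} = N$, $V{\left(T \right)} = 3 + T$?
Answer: $1858$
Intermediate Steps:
$B{\left(V{\left(7 \right)} \right)} + 1848 = \left(3 + 7\right) + 1848 = 10 + 1848 = 1858$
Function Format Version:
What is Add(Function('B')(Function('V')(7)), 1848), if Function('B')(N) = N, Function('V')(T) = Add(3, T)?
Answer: 1858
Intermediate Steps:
Add(Function('B')(Function('V')(7)), 1848) = Add(Add(3, 7), 1848) = Add(10, 1848) = 1858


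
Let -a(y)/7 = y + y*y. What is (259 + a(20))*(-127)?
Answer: 340487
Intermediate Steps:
a(y) = -7*y - 7*y² (a(y) = -7*(y + y*y) = -7*(y + y²) = -7*y - 7*y²)
(259 + a(20))*(-127) = (259 - 7*20*(1 + 20))*(-127) = (259 - 7*20*21)*(-127) = (259 - 2940)*(-127) = -2681*(-127) = 340487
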